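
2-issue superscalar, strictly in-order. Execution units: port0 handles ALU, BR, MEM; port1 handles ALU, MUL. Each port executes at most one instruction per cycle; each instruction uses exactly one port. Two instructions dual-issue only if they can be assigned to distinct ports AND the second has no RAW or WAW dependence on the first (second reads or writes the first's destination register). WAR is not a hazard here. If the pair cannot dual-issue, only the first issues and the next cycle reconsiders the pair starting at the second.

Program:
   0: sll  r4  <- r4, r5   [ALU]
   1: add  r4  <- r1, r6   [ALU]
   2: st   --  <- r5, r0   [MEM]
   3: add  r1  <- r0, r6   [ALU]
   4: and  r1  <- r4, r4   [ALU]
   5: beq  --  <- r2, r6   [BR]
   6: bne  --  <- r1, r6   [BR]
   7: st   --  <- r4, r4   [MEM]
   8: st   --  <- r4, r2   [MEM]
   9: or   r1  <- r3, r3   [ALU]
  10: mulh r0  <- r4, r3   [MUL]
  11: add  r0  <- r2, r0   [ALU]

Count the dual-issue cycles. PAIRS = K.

PAIRS = 3

[0] i0  sll.ALU  -- WAW r4
[1] i1+i2  add.ALU+st.MEM  -- pair
[2] i3  add.ALU  -- WAW r1
[3] i4+i5  and.ALU+beq.BR  -- pair
[4] i6  bne.BR  -- no-port BR/MEM
[5] i7  st.MEM  -- no-port MEM/MEM
[6] i8+i9  st.MEM+or.ALU  -- pair
[7] i10  mulh.MUL  -- RAW+WAW r0
[8] i11  add.ALU  -- tail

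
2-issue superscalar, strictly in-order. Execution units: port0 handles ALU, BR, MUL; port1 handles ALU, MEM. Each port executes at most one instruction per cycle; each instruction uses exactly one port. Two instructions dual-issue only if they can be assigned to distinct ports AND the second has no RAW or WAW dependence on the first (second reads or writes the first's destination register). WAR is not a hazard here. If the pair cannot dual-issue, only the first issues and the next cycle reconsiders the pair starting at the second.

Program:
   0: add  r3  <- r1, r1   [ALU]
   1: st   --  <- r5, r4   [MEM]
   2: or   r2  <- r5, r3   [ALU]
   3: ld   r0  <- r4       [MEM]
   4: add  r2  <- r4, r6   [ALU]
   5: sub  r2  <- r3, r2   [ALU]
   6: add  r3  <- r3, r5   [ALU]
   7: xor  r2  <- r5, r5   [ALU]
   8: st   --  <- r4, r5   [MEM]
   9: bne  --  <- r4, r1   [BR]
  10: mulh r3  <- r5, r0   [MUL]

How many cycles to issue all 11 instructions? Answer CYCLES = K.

[0] i0,i1  add+st  -- dual
[1] i2,i3  or+ld  -- dual
[2] i4  add  -- RAW+WAW r2
[3] i5,i6  sub+add  -- dual
[4] i7,i8  xor+st  -- dual
[5] i9  bne  -- no-port BR/MUL
[6] i10  mulh  -- tail

CYCLES = 7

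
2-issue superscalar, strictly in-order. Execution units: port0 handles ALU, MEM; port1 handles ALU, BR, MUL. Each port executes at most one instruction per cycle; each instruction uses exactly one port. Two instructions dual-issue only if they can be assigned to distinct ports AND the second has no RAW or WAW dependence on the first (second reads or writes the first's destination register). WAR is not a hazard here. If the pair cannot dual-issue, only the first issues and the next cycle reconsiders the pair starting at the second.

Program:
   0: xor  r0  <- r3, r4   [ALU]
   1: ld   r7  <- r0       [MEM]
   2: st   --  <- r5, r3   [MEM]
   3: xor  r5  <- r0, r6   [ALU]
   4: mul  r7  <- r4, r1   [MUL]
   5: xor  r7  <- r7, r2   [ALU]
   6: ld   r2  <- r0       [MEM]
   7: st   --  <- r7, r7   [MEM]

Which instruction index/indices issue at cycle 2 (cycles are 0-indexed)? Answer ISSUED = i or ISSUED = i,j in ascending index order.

  cy0 -> i0 (xor.ALU) RAW r0
  cy1 -> i1 (ld.MEM) no-port MEM/MEM
  cy2 -> i2,i3 (st.MEM;xor.ALU) 2-wide
  cy3 -> i4 (mul.MUL) RAW+WAW r7
  cy4 -> i5,i6 (xor.ALU;ld.MEM) 2-wide
  cy5 -> i7 (st.MEM) tail

ISSUED = 2,3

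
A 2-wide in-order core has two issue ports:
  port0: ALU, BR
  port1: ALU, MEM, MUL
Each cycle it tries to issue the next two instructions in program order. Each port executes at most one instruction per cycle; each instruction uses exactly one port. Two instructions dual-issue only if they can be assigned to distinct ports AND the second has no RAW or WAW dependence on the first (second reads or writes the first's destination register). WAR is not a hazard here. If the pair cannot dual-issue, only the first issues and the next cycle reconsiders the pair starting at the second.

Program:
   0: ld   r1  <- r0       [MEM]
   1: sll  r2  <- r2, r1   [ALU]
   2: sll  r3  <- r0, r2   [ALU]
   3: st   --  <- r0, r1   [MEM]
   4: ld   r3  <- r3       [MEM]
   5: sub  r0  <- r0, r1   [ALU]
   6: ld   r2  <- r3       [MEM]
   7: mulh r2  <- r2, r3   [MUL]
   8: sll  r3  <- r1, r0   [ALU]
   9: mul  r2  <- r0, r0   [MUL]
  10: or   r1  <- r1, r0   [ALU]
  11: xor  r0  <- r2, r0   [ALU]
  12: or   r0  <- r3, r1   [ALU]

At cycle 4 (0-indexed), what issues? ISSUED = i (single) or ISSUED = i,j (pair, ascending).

  cy0 -> i0 (ld) RAW r1
  cy1 -> i1 (sll) RAW r2
  cy2 -> i2+i3 (sll+st) pair
  cy3 -> i4+i5 (ld+sub) pair
  cy4 -> i6 (ld) no-port MEM/MUL
  cy5 -> i7+i8 (mulh+sll) pair
  cy6 -> i9+i10 (mul+or) pair
  cy7 -> i11 (xor) WAW r0
  cy8 -> i12 (or) tail

ISSUED = 6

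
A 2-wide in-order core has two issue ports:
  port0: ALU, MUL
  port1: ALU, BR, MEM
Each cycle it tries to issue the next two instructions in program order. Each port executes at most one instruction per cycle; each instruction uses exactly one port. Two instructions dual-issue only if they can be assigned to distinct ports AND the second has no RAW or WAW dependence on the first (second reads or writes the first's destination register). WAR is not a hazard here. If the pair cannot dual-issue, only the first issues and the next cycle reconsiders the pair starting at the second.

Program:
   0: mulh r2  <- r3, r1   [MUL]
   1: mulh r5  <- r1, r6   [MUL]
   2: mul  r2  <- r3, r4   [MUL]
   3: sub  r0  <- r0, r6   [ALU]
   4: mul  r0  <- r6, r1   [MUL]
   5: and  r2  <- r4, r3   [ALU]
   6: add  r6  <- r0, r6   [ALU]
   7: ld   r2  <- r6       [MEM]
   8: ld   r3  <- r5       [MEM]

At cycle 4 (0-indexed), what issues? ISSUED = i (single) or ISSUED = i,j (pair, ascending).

c0: i0 mulh  no-port MUL/MUL
c1: i1 mulh  no-port MUL/MUL
c2: i2,i3 mul sub  2-wide
c3: i4,i5 mul and  2-wide
c4: i6 add  RAW r6
c5: i7 ld  no-port MEM/MEM
c6: i8 ld  tail

ISSUED = 6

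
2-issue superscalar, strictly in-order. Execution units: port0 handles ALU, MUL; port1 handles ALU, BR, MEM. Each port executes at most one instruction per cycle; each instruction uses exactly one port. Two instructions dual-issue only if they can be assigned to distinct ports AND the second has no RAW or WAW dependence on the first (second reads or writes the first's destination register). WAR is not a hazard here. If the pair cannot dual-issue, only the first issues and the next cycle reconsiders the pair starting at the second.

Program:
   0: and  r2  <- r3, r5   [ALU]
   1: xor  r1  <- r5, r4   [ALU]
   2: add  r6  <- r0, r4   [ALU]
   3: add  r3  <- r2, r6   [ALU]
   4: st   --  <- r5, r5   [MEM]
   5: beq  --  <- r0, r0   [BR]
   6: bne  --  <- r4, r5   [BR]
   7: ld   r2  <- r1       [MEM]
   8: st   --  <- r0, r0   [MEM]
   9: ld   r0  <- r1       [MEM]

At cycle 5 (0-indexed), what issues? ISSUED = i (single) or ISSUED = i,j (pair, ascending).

ISSUED = 7

0. and.ALU xor.ALU @i0+i1  | pair
1. add.ALU @i2  | RAW r6
2. add.ALU st.MEM @i3+i4  | pair
3. beq.BR @i5  | no-port BR/BR
4. bne.BR @i6  | no-port BR/MEM
5. ld.MEM @i7  | no-port MEM/MEM
6. st.MEM @i8  | no-port MEM/MEM
7. ld.MEM @i9  | tail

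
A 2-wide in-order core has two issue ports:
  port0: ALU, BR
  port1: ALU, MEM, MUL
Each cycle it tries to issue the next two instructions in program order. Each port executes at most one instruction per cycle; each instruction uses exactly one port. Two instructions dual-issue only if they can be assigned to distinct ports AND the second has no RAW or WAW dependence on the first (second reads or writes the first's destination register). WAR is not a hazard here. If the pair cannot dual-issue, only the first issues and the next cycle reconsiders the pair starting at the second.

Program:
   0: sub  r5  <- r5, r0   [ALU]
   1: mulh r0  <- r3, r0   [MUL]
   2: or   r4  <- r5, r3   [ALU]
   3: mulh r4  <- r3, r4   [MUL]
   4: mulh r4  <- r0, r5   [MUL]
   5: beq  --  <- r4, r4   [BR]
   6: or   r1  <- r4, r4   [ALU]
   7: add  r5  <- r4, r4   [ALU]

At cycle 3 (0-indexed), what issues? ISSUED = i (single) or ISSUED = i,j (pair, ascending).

ISSUED = 4

#0 head=0: sub;mulh i0,i1 2-wide
#1 head=2: or i2 RAW+WAW r4
#2 head=3: mulh i3 no-port MUL/MUL
#3 head=4: mulh i4 RAW r4
#4 head=5: beq;or i5,i6 2-wide
#5 head=7: add i7 tail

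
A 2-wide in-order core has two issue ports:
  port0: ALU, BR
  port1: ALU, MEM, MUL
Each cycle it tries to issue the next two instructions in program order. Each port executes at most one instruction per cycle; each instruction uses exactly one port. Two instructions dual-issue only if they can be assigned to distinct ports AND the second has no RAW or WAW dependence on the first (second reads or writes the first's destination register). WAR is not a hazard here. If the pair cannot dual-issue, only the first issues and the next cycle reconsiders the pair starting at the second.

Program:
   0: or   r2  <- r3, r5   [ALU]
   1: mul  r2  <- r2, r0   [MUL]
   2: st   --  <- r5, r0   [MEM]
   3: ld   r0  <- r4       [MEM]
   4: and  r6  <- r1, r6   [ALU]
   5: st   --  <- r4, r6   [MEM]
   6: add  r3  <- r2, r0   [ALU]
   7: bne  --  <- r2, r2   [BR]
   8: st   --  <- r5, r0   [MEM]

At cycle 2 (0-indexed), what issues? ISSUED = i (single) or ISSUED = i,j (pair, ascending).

#0 head=0: or i0 RAW+WAW r2
#1 head=1: mul i1 no-port MUL/MEM
#2 head=2: st i2 no-port MEM/MEM
#3 head=3: ld+and i3/i4 2-wide
#4 head=5: st+add i5/i6 2-wide
#5 head=7: bne+st i7/i8 2-wide

ISSUED = 2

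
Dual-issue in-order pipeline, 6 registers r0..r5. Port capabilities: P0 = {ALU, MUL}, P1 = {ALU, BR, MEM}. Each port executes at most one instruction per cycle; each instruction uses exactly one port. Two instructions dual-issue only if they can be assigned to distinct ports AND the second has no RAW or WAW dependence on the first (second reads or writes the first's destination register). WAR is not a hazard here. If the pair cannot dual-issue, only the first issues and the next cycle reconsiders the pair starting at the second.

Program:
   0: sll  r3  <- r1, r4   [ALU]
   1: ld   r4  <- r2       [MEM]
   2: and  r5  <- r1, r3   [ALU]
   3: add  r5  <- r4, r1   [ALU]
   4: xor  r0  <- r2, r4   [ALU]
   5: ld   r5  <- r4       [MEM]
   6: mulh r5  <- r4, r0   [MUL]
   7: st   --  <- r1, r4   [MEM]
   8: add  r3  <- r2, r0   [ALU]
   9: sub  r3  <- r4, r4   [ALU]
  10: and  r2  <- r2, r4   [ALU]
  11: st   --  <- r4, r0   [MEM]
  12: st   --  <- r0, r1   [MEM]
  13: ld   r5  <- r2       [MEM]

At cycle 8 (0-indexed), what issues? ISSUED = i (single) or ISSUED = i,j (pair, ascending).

  cy0 -> i0+i1 (sll.ALU/ld.MEM) dual
  cy1 -> i2 (and.ALU) WAW r5
  cy2 -> i3+i4 (add.ALU/xor.ALU) dual
  cy3 -> i5 (ld.MEM) WAW r5
  cy4 -> i6+i7 (mulh.MUL/st.MEM) dual
  cy5 -> i8 (add.ALU) WAW r3
  cy6 -> i9+i10 (sub.ALU/and.ALU) dual
  cy7 -> i11 (st.MEM) no-port MEM/MEM
  cy8 -> i12 (st.MEM) no-port MEM/MEM
  cy9 -> i13 (ld.MEM) tail

ISSUED = 12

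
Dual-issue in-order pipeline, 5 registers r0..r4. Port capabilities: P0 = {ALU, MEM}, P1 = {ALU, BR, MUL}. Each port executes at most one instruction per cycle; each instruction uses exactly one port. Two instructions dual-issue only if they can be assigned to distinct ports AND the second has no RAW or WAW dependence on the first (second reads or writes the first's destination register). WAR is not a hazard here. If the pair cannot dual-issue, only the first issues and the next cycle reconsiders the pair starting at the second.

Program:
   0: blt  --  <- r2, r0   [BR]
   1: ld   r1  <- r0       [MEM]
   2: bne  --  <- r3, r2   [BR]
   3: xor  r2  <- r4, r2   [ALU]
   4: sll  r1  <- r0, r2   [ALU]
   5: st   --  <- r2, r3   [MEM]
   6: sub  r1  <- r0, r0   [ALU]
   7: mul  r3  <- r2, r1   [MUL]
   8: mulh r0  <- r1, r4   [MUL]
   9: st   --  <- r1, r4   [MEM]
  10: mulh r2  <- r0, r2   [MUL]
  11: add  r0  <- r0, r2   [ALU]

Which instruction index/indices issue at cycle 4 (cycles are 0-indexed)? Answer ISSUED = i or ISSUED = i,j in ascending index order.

#0 head=0: blt/ld i0&i1 pair
#1 head=2: bne/xor i2&i3 pair
#2 head=4: sll/st i4&i5 pair
#3 head=6: sub i6 RAW r1
#4 head=7: mul i7 no-port MUL/MUL
#5 head=8: mulh/st i8&i9 pair
#6 head=10: mulh i10 RAW r2
#7 head=11: add i11 tail

ISSUED = 7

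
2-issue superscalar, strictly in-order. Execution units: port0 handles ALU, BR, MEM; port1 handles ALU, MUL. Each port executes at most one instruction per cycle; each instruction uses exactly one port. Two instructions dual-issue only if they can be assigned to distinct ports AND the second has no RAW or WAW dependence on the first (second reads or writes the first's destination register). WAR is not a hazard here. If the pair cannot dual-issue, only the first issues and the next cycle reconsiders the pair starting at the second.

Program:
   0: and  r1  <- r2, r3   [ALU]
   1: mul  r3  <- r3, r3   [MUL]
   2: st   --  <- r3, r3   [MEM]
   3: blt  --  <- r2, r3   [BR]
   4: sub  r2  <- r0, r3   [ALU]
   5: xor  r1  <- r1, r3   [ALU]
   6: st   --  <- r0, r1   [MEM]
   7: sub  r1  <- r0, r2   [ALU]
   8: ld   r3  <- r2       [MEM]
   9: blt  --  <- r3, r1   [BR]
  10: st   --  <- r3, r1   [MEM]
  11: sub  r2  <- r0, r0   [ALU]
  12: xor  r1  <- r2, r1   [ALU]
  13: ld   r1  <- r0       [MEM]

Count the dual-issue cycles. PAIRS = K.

c0: i0/i1 and+mul  pair
c1: i2 st  no-port MEM/BR
c2: i3/i4 blt+sub  pair
c3: i5 xor  RAW r1
c4: i6/i7 st+sub  pair
c5: i8 ld  no-port MEM/BR
c6: i9 blt  no-port BR/MEM
c7: i10/i11 st+sub  pair
c8: i12 xor  WAW r1
c9: i13 ld  tail

PAIRS = 4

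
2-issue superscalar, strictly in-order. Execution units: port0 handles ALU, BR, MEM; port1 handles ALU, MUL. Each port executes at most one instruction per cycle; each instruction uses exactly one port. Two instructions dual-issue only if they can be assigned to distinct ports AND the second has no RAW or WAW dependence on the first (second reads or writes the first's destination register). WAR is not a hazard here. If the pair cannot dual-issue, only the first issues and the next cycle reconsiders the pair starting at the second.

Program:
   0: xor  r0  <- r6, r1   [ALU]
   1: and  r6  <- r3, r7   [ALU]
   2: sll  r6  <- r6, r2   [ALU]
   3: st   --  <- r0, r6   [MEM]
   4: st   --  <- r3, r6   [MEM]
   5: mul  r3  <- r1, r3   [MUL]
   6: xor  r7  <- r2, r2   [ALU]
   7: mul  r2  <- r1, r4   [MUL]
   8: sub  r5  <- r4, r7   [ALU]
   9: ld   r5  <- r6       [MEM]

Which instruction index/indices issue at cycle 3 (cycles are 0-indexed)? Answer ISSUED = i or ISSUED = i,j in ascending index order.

#0 head=0: xor and i0+i1 dual
#1 head=2: sll i2 RAW r6
#2 head=3: st i3 no-port MEM/MEM
#3 head=4: st mul i4+i5 dual
#4 head=6: xor mul i6+i7 dual
#5 head=8: sub i8 WAW r5
#6 head=9: ld i9 tail

ISSUED = 4,5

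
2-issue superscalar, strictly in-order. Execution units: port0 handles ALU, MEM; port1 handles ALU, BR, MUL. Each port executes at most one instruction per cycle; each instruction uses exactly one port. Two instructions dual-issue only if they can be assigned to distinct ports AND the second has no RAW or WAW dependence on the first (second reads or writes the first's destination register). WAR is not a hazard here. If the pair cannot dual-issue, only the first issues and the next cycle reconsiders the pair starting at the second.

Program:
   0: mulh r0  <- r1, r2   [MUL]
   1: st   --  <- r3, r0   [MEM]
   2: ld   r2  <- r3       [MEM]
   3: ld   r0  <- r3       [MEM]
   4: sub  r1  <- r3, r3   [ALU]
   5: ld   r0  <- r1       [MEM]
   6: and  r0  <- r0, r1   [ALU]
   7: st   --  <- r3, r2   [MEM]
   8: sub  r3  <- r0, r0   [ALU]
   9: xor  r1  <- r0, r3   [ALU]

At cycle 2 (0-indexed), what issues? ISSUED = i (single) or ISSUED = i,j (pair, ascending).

ISSUED = 2

t=0 i0:mulh.MUL ; RAW r0
t=1 i1:st.MEM ; no-port MEM/MEM
t=2 i2:ld.MEM ; no-port MEM/MEM
t=3 i3/i4:ld.MEM;sub.ALU ; 2-wide
t=4 i5:ld.MEM ; RAW+WAW r0
t=5 i6/i7:and.ALU;st.MEM ; 2-wide
t=6 i8:sub.ALU ; RAW r3
t=7 i9:xor.ALU ; tail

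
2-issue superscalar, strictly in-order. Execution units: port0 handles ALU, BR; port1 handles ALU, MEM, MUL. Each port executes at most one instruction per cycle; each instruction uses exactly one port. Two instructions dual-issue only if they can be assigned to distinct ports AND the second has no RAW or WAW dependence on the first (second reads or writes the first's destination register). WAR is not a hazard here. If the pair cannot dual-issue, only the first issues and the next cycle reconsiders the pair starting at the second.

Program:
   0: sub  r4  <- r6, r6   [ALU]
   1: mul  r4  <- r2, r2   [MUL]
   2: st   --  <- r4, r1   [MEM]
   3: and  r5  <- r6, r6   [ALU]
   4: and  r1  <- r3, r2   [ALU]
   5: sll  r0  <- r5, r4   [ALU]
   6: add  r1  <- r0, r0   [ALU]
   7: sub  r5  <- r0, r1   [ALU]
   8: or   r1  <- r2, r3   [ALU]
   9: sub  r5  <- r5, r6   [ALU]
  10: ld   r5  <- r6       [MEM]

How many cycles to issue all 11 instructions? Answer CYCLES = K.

CYCLES = 8

0. sub @i0  | WAW r4
1. mul @i1  | no-port MUL/MEM
2. st;and @i2+i3  | 2-wide
3. and;sll @i4+i5  | 2-wide
4. add @i6  | RAW r1
5. sub;or @i7+i8  | 2-wide
6. sub @i9  | WAW r5
7. ld @i10  | tail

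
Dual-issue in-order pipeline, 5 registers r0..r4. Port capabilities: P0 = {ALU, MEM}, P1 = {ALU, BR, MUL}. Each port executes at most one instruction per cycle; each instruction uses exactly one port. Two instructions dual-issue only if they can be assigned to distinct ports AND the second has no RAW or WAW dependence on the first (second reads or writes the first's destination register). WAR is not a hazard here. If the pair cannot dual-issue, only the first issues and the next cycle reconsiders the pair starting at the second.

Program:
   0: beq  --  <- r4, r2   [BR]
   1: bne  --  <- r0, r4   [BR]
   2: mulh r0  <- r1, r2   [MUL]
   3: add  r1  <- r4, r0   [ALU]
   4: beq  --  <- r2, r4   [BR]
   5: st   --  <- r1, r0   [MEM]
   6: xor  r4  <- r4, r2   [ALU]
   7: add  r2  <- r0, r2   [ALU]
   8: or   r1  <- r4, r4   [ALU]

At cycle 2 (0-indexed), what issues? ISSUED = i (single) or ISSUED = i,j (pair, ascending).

0. beq.BR @i0  | no-port BR/BR
1. bne.BR @i1  | no-port BR/MUL
2. mulh.MUL @i2  | RAW r0
3. add.ALU/beq.BR @i3&i4  | dual
4. st.MEM/xor.ALU @i5&i6  | dual
5. add.ALU/or.ALU @i7&i8  | dual

ISSUED = 2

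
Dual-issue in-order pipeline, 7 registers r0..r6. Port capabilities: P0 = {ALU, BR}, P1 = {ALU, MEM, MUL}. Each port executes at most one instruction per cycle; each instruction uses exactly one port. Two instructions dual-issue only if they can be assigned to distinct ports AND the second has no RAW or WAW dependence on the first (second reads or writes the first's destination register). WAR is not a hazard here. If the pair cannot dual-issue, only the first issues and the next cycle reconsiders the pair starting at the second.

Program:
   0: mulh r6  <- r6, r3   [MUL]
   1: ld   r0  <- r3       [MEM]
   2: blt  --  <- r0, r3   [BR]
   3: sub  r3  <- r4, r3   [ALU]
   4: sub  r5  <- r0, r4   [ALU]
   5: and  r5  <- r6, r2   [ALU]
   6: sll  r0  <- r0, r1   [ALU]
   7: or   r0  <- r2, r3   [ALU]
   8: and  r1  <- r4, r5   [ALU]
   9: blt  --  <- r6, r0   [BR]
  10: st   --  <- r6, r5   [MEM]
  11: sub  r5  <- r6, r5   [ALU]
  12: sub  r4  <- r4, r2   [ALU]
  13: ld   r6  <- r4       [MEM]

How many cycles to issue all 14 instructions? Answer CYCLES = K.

[0] i0  mulh  -- no-port MUL/MEM
[1] i1  ld  -- RAW r0
[2] i2/i3  blt sub  -- 2-wide
[3] i4  sub  -- WAW r5
[4] i5/i6  and sll  -- 2-wide
[5] i7/i8  or and  -- 2-wide
[6] i9/i10  blt st  -- 2-wide
[7] i11/i12  sub sub  -- 2-wide
[8] i13  ld  -- tail

CYCLES = 9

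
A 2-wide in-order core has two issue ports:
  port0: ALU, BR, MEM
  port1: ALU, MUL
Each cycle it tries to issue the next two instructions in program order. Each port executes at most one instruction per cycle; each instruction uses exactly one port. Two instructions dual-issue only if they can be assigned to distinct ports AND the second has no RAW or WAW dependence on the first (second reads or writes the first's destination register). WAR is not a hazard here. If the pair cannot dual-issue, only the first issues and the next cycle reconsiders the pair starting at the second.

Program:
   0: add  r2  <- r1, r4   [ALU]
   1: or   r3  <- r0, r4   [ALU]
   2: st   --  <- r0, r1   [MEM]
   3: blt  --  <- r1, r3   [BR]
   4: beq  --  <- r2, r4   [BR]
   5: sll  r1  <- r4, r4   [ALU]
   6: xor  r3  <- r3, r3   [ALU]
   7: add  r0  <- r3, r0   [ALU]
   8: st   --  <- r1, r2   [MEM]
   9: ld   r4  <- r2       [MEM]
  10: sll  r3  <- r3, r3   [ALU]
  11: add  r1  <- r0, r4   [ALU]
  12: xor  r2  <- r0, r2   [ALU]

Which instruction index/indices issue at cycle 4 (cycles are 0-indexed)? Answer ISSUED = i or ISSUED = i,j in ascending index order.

c0: i0,i1 add or  2-wide
c1: i2 st  no-port MEM/BR
c2: i3 blt  no-port BR/BR
c3: i4,i5 beq sll  2-wide
c4: i6 xor  RAW r3
c5: i7,i8 add st  2-wide
c6: i9,i10 ld sll  2-wide
c7: i11,i12 add xor  2-wide

ISSUED = 6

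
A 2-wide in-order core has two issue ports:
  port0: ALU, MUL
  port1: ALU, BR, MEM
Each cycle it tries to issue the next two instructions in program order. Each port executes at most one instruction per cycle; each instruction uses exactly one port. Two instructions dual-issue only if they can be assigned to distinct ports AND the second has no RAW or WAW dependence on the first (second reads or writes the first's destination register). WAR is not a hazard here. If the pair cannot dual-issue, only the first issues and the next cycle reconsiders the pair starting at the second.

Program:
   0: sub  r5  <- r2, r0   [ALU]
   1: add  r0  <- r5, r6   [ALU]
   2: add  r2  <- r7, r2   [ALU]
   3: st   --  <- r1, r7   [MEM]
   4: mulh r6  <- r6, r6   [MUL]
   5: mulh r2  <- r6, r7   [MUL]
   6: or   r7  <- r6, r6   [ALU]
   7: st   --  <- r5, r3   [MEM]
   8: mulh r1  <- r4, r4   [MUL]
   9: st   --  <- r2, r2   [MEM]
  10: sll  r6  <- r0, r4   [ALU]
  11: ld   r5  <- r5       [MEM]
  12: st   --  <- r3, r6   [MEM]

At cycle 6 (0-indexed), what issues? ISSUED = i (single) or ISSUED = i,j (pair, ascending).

#0 head=0: sub.ALU i0 RAW r5
#1 head=1: add.ALU+add.ALU i1+i2 pair
#2 head=3: st.MEM+mulh.MUL i3+i4 pair
#3 head=5: mulh.MUL+or.ALU i5+i6 pair
#4 head=7: st.MEM+mulh.MUL i7+i8 pair
#5 head=9: st.MEM+sll.ALU i9+i10 pair
#6 head=11: ld.MEM i11 no-port MEM/MEM
#7 head=12: st.MEM i12 tail

ISSUED = 11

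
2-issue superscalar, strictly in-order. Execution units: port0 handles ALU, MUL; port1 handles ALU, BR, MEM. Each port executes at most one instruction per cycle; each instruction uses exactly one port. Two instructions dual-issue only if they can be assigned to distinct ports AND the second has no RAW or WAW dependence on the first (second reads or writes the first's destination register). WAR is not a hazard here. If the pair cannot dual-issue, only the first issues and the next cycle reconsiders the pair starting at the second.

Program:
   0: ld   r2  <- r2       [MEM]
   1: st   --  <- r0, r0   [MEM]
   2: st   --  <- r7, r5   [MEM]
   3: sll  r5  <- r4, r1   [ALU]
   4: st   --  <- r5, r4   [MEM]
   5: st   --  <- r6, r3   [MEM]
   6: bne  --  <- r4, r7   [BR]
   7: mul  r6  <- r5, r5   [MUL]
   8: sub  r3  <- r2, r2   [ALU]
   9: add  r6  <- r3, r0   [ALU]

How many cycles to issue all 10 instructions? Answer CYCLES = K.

CYCLES = 8

0. ld @i0  | no-port MEM/MEM
1. st @i1  | no-port MEM/MEM
2. st+sll @i2&i3  | pair
3. st @i4  | no-port MEM/MEM
4. st @i5  | no-port MEM/BR
5. bne+mul @i6&i7  | pair
6. sub @i8  | RAW r3
7. add @i9  | tail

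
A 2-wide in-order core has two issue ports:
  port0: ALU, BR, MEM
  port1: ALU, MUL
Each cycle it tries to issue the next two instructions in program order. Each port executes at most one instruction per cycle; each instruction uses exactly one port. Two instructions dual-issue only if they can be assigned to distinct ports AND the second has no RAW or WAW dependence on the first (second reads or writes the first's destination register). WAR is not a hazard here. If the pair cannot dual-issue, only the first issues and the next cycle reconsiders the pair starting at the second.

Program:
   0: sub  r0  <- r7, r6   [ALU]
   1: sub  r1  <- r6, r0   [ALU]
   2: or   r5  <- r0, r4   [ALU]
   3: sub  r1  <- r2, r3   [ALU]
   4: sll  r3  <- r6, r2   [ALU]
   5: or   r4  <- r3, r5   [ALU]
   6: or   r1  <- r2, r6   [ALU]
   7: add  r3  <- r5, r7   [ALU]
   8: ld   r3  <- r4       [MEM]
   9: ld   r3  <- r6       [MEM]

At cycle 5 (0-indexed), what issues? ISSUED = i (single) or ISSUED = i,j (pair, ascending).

ISSUED = 8

#0 head=0: sub i0 RAW r0
#1 head=1: sub or i1+i2 2-wide
#2 head=3: sub sll i3+i4 2-wide
#3 head=5: or or i5+i6 2-wide
#4 head=7: add i7 WAW r3
#5 head=8: ld i8 no-port MEM/MEM
#6 head=9: ld i9 tail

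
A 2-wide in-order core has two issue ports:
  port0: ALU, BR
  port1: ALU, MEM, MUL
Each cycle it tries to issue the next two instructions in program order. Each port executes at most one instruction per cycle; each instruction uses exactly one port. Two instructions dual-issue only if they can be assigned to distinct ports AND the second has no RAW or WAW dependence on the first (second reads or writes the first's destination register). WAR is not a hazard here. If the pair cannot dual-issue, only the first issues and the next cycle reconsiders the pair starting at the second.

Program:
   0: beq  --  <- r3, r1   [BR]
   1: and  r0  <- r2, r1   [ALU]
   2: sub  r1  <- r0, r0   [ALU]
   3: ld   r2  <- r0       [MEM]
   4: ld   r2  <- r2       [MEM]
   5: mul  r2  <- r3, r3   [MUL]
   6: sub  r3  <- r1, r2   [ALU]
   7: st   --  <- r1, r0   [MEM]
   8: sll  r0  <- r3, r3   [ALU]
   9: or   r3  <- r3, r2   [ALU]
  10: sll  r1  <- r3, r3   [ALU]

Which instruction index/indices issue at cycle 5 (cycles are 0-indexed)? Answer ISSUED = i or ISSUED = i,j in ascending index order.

0. beq.BR and.ALU @i0+i1  | pair
1. sub.ALU ld.MEM @i2+i3  | pair
2. ld.MEM @i4  | no-port MEM/MUL
3. mul.MUL @i5  | RAW r2
4. sub.ALU st.MEM @i6+i7  | pair
5. sll.ALU or.ALU @i8+i9  | pair
6. sll.ALU @i10  | tail

ISSUED = 8,9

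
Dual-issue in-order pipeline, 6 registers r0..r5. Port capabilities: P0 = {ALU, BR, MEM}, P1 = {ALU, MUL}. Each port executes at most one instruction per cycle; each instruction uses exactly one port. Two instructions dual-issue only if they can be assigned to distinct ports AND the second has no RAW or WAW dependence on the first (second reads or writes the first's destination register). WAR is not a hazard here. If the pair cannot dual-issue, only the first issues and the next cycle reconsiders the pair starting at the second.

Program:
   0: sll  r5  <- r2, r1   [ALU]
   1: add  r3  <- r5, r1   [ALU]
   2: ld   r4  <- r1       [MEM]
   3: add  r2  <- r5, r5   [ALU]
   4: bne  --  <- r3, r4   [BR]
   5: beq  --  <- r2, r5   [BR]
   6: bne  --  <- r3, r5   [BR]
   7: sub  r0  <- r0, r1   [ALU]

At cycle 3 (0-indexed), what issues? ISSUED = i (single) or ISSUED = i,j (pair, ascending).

t=0 i0:sll.ALU ; RAW r5
t=1 i1,i2:add.ALU ld.MEM ; pair
t=2 i3,i4:add.ALU bne.BR ; pair
t=3 i5:beq.BR ; no-port BR/BR
t=4 i6,i7:bne.BR sub.ALU ; pair

ISSUED = 5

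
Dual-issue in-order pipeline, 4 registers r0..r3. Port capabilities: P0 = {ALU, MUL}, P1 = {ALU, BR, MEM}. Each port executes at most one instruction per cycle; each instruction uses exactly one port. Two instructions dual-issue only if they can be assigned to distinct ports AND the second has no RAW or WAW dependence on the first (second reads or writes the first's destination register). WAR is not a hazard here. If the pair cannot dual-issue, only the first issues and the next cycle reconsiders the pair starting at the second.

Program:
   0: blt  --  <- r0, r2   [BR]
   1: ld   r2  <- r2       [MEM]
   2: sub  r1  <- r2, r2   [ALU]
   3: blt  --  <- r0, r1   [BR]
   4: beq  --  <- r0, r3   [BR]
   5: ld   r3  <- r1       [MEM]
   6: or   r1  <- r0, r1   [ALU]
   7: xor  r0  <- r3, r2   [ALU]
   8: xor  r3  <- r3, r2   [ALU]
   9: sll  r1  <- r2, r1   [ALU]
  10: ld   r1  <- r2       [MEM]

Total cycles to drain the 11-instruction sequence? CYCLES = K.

[0] i0  blt  -- no-port BR/MEM
[1] i1  ld  -- RAW r2
[2] i2  sub  -- RAW r1
[3] i3  blt  -- no-port BR/BR
[4] i4  beq  -- no-port BR/MEM
[5] i5,i6  ld;or  -- 2-wide
[6] i7,i8  xor;xor  -- 2-wide
[7] i9  sll  -- WAW r1
[8] i10  ld  -- tail

CYCLES = 9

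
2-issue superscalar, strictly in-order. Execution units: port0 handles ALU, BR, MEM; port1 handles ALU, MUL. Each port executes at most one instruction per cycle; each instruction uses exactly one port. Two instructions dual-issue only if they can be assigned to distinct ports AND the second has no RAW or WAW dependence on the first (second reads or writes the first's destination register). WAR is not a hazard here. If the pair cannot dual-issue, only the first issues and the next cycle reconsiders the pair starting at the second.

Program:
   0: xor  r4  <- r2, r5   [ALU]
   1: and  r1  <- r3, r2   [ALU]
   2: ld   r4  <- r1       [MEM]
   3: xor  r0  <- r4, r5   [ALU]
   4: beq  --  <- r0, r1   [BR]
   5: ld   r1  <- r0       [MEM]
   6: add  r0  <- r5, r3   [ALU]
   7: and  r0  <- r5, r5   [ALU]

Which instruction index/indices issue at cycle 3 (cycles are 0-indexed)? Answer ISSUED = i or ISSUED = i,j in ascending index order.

ISSUED = 4

0. xor/and @i0/i1  | pair
1. ld @i2  | RAW r4
2. xor @i3  | RAW r0
3. beq @i4  | no-port BR/MEM
4. ld/add @i5/i6  | pair
5. and @i7  | tail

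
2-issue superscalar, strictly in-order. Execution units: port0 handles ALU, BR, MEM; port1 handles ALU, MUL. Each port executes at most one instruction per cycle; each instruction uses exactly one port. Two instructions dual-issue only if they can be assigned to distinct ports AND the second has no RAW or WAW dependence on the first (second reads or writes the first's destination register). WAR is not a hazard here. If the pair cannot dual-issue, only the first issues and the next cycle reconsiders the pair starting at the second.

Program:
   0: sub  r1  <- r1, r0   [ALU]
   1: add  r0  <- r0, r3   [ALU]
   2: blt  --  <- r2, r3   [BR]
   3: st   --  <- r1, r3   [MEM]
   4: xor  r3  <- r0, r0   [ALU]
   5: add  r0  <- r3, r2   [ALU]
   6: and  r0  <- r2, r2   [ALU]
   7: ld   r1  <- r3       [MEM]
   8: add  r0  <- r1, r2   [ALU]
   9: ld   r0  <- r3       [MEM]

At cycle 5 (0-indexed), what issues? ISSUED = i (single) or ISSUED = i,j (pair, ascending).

#0 head=0: sub/add i0,i1 2-wide
#1 head=2: blt i2 no-port BR/MEM
#2 head=3: st/xor i3,i4 2-wide
#3 head=5: add i5 WAW r0
#4 head=6: and/ld i6,i7 2-wide
#5 head=8: add i8 WAW r0
#6 head=9: ld i9 tail

ISSUED = 8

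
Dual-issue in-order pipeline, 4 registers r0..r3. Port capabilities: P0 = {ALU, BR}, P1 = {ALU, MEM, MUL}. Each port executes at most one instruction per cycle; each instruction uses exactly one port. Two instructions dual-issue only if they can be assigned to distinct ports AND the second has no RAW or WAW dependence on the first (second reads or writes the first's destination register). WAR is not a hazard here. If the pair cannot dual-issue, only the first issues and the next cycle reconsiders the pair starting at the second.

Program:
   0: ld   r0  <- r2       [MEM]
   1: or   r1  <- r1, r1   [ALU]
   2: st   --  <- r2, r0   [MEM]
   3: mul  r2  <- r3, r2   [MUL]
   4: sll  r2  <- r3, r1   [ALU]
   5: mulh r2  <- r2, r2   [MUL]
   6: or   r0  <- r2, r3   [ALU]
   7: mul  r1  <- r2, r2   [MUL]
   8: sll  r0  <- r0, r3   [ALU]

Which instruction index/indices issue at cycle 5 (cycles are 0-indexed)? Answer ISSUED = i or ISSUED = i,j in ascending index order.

0. ld+or @i0/i1  | dual
1. st @i2  | no-port MEM/MUL
2. mul @i3  | WAW r2
3. sll @i4  | RAW+WAW r2
4. mulh @i5  | RAW r2
5. or+mul @i6/i7  | dual
6. sll @i8  | tail

ISSUED = 6,7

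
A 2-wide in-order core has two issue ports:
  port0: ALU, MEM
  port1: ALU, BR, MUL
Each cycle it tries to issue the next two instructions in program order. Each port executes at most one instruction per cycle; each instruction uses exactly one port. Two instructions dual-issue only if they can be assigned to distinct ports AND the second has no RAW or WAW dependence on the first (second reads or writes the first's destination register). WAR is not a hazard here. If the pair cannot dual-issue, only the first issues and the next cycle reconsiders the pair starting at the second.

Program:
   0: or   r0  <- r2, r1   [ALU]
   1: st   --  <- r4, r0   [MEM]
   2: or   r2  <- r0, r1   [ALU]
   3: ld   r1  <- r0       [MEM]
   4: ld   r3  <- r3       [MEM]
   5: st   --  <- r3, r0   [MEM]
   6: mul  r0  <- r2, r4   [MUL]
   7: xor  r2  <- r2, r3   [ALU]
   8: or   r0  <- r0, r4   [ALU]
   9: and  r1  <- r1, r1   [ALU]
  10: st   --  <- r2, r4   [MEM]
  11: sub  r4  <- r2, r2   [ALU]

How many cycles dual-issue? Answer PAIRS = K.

t=0 i0:or ; RAW r0
t=1 i1&i2:st;or ; 2-wide
t=2 i3:ld ; no-port MEM/MEM
t=3 i4:ld ; no-port MEM/MEM
t=4 i5&i6:st;mul ; 2-wide
t=5 i7&i8:xor;or ; 2-wide
t=6 i9&i10:and;st ; 2-wide
t=7 i11:sub ; tail

PAIRS = 4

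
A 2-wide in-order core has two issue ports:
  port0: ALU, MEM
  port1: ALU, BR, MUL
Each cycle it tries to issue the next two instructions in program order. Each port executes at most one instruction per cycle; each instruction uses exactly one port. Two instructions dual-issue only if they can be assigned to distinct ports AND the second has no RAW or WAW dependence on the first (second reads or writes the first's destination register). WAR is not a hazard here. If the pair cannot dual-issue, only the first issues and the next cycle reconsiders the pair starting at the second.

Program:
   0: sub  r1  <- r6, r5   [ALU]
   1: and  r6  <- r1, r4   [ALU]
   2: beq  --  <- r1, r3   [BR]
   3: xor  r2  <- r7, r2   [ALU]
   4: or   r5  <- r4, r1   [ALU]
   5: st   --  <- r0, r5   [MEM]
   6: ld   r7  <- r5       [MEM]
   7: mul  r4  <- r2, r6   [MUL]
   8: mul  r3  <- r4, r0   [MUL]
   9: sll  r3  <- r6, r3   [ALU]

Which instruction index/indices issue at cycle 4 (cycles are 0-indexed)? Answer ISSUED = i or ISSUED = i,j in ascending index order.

ISSUED = 6,7

[0] i0  sub  -- RAW r1
[1] i1+i2  and beq  -- pair
[2] i3+i4  xor or  -- pair
[3] i5  st  -- no-port MEM/MEM
[4] i6+i7  ld mul  -- pair
[5] i8  mul  -- RAW+WAW r3
[6] i9  sll  -- tail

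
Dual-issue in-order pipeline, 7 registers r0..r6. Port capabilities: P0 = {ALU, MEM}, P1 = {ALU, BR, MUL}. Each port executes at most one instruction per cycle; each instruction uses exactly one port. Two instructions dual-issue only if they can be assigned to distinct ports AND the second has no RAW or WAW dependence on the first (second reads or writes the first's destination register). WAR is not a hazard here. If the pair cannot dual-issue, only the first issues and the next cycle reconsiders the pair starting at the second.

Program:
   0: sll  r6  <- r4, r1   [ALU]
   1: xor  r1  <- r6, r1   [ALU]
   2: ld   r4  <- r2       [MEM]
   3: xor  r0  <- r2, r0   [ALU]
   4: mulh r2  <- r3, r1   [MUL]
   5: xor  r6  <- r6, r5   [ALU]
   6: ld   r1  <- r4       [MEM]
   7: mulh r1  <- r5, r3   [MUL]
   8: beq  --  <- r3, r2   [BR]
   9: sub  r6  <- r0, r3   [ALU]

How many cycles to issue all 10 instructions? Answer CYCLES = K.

0. sll @i0  | RAW r6
1. xor ld @i1&i2  | 2-wide
2. xor mulh @i3&i4  | 2-wide
3. xor ld @i5&i6  | 2-wide
4. mulh @i7  | no-port MUL/BR
5. beq sub @i8&i9  | 2-wide

CYCLES = 6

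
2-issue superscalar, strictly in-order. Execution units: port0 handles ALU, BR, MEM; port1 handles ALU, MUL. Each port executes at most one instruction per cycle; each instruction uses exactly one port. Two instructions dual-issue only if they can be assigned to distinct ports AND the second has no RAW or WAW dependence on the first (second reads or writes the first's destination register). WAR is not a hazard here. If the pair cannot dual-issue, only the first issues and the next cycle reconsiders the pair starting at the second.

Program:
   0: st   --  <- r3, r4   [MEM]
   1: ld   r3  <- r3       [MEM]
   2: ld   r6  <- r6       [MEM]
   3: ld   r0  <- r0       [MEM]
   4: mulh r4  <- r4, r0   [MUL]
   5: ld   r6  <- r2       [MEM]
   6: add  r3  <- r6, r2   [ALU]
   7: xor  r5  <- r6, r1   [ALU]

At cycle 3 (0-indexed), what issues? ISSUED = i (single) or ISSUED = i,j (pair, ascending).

ISSUED = 3

#0 head=0: st.MEM i0 no-port MEM/MEM
#1 head=1: ld.MEM i1 no-port MEM/MEM
#2 head=2: ld.MEM i2 no-port MEM/MEM
#3 head=3: ld.MEM i3 RAW r0
#4 head=4: mulh.MUL;ld.MEM i4&i5 2-wide
#5 head=6: add.ALU;xor.ALU i6&i7 2-wide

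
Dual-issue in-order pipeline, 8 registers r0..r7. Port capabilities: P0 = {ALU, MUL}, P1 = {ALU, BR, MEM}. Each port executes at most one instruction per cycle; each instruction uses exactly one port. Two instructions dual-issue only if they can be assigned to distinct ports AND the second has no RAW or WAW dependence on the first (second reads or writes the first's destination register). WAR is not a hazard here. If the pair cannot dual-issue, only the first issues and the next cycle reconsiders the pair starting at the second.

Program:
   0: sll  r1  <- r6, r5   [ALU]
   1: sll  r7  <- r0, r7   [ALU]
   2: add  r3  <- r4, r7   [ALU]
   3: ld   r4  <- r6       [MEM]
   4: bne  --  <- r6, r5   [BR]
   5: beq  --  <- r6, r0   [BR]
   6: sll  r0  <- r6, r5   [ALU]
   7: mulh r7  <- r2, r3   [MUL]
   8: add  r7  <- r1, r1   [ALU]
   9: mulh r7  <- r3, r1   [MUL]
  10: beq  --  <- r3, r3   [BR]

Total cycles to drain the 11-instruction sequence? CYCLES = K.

c0: i0,i1 sll+sll  dual
c1: i2,i3 add+ld  dual
c2: i4 bne  no-port BR/BR
c3: i5,i6 beq+sll  dual
c4: i7 mulh  WAW r7
c5: i8 add  WAW r7
c6: i9,i10 mulh+beq  dual

CYCLES = 7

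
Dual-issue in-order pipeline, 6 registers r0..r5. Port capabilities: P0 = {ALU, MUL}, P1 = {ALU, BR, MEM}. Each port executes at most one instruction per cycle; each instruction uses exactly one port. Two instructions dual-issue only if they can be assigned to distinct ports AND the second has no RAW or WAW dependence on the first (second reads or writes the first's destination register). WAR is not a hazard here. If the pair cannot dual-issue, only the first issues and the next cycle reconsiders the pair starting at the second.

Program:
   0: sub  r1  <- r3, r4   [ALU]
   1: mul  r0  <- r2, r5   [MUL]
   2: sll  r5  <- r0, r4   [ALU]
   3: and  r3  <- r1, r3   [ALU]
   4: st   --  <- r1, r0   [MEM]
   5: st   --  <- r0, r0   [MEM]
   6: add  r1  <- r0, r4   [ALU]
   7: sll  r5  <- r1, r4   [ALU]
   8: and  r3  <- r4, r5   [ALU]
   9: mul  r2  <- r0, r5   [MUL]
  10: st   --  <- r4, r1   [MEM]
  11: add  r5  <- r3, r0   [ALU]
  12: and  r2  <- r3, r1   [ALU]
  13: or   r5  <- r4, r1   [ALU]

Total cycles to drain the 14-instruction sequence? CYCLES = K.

CYCLES = 8

c0: i0+i1 sub.ALU+mul.MUL  dual
c1: i2+i3 sll.ALU+and.ALU  dual
c2: i4 st.MEM  no-port MEM/MEM
c3: i5+i6 st.MEM+add.ALU  dual
c4: i7 sll.ALU  RAW r5
c5: i8+i9 and.ALU+mul.MUL  dual
c6: i10+i11 st.MEM+add.ALU  dual
c7: i12+i13 and.ALU+or.ALU  dual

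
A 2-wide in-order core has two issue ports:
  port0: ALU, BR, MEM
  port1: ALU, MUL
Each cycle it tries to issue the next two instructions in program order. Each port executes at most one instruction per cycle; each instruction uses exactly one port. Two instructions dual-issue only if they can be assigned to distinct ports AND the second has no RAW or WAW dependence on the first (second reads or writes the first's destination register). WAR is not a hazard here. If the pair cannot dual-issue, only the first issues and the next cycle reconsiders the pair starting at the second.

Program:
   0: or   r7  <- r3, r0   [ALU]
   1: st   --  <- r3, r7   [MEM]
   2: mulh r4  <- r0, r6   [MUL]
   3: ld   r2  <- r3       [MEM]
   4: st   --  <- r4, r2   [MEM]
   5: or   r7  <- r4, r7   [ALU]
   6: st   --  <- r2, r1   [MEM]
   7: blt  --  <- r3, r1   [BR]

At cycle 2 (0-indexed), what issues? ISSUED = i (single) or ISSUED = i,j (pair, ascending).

ISSUED = 3

c0: i0 or  RAW r7
c1: i1+i2 st mulh  pair
c2: i3 ld  no-port MEM/MEM
c3: i4+i5 st or  pair
c4: i6 st  no-port MEM/BR
c5: i7 blt  tail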